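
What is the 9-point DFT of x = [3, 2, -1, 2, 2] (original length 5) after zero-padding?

Original 5-point DFT: [8, 3.4271+1.7634i, 0.0729-2.8532i, 0.0729+2.8532i, 3.4271-1.7634i]
Zero-padded 9-point DFT provides frequency interpolation.

DFT_9([x, 0, ...]) = [8, 1.4791-2.7169i, 4.8191+1.3900i, 3.5000-4.3301i, -0.2981-1.0893i, -0.2981+1.0893i, 3.5000+4.3301i, 4.8191-1.3900i, 1.4791+2.7169i]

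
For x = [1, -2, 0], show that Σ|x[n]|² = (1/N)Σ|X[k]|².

Time domain:
Σ|x[n]|² = |1|² + |-2|² + |0|² = 5.0000

Frequency domain:
(1/3)Σ|X[k]|² = (1/3)(|-1|² + |2.0000+1.7321i|² + |2.0000-1.7321i|²) = (1/3)·15.0000 = 5.0000

Both sides agree, confirming Parseval's theorem.

Σ|x[n]|² = (1/N)Σ|X[k]|² = 5.0000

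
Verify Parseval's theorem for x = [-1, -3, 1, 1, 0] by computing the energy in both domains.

Time domain:
Σ|x[n]|² = |-1|² + |-3|² + |1|² + |1|² + |0|² = 12.0000

Frequency domain:
(1/5)Σ|X[k]|² = (1/5)(|-2|² + |-3.5451+2.8532i|² + |2.0451+1.7634i|² + |2.0451-1.7634i|² + |-3.5451-2.8532i|²) = (1/5)·60.0000 = 12.0000

Both sides agree, confirming Parseval's theorem.

Σ|x[n]|² = (1/N)Σ|X[k]|² = 12.0000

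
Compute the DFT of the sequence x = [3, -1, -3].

X[k] = Σ(n=0 to 2) x[n] · ω_3^(nk)
where ω_3 = e^(-2πi/3)

Computing each X[k]:
X[0] = -1
X[1] = 5.0000-1.7321i
X[2] = 5.0000+1.7321i

X = [-1, 5.0000-1.7321i, 5.0000+1.7321i]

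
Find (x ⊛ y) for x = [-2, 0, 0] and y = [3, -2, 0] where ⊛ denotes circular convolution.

(x ⊛ y)[n] = Σ(m=0 to 2) x[m] · y[(n-m) mod 3]

Computing each output sample:
(x ⊛ y)[0] = -6
(x ⊛ y)[1] = 4
(x ⊛ y)[2] = 0

x ⊛ y = [-6, 4, 0]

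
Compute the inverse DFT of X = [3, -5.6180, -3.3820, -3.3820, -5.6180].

x[n] = (1/5) Σ(k=0 to 4) X[k] · e^(2πikn/5)

Computing each x[n]:
x[0] = -3
x[1] = 1
x[2] = 2
x[3] = 2
x[4] = 1

x = [-3, 1, 2, 2, 1]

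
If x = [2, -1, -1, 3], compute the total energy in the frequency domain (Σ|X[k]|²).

Parseval: Σ|x[n]|² = (1/N)Σ|X[k]|², so Σ|X[k]|² = N·Σ|x[n]|² = 4·15.0000

Σ|X[k]|² = N·Σ|x[n]|² = 4·15.0000 = 60.0000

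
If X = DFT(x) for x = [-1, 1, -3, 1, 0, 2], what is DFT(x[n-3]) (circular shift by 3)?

Time shift by 3: X_shifted[k] = ω_6^(3k) · X[k]
Shifted x = [1, 0, 2, -1, 1, -3]

DFT(x[n-3]) = [0, -1.0000-3.4641i, -1.7321i, 8, 1.7321i, -1.0000+3.4641i]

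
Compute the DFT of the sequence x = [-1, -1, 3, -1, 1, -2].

X[k] = Σ(n=0 to 5) x[n] · ω_6^(nk)
where ω_6 = e^(-2πi/6)

Computing each X[k]:
X[0] = -1
X[1] = -3.5000-2.5981i
X[2] = -2.5000+0.8660i
X[3] = 7
X[4] = -2.5000-0.8660i
X[5] = -3.5000+2.5981i

X = [-1, -3.5000-2.5981i, -2.5000+0.8660i, 7, -2.5000-0.8660i, -3.5000+2.5981i]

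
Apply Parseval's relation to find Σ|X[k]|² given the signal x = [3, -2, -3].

Parseval: Σ|x[n]|² = (1/N)Σ|X[k]|², so Σ|X[k]|² = N·Σ|x[n]|² = 3·22.0000

Σ|X[k]|² = N·Σ|x[n]|² = 3·22.0000 = 66.0000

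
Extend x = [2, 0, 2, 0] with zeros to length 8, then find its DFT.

Original 4-point DFT: [4, 0, 4, 0]
Zero-padded 8-point DFT provides frequency interpolation.

DFT_8([x, 0, ...]) = [4, 2-2i, 0, 2+2i, 4, 2-2i, 0, 2+2i]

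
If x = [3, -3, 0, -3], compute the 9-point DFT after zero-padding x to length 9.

Original 4-point DFT: [-3, 3, 9, 3]
Zero-padded 9-point DFT provides frequency interpolation.

DFT_9([x, 0, ...]) = [-3, 2.2019+4.5264i, 3.9791+0.3563i, 1.5000+2.5981i, 7.3191+3.6241i, 7.3191-3.6241i, 1.5000-2.5981i, 3.9791-0.3563i, 2.2019-4.5264i]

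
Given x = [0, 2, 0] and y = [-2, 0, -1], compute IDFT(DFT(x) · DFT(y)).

(x ⊛ y)[n] = Σ(m=0 to 2) x[m] · y[(n-m) mod 3]

Computing each output sample:
(x ⊛ y)[0] = -2
(x ⊛ y)[1] = -4
(x ⊛ y)[2] = 0

x ⊛ y = [-2, -4, 0]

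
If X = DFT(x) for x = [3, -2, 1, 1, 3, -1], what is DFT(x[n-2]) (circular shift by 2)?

Time shift by 2: X_shifted[k] = ω_6^(2k) · X[k]
Shifted x = [3, -1, 3, -2, 1, 1]

DFT(x[n-2]) = [5, 3, -1.0000+3.4641i, 9, -1.0000-3.4641i, 3]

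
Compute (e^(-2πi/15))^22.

Since ω_15^15 = 1, powers reduce modulo 15.
22 mod 15 = 7
So ω_15^22 = ω_15^7 = e^(-2πi·7/15)

ω_15^22 = ω_15^7 = -0.9781-0.2079i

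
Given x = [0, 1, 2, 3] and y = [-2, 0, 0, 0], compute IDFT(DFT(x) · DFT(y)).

(x ⊛ y)[n] = Σ(m=0 to 3) x[m] · y[(n-m) mod 4]

Computing each output sample:
(x ⊛ y)[0] = 0
(x ⊛ y)[1] = -2
(x ⊛ y)[2] = -4
(x ⊛ y)[3] = -6

x ⊛ y = [0, -2, -4, -6]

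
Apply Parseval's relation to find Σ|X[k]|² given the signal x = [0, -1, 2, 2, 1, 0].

Parseval: Σ|x[n]|² = (1/N)Σ|X[k]|², so Σ|X[k]|² = N·Σ|x[n]|² = 6·10.0000

Σ|X[k]|² = N·Σ|x[n]|² = 6·10.0000 = 60.0000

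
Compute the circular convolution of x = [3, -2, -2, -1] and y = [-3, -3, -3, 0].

(x ⊛ y)[n] = Σ(m=0 to 3) x[m] · y[(n-m) mod 4]

Computing each output sample:
(x ⊛ y)[0] = 0
(x ⊛ y)[1] = 0
(x ⊛ y)[2] = 3
(x ⊛ y)[3] = 15

x ⊛ y = [0, 0, 3, 15]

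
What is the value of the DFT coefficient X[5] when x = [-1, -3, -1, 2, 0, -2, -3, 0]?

X[5] = Σ(n=0 to 7) x[n] · ω_8^(5n) where ω_8 = e^(-2πi/8)
= (-1)·ω_8^0 + (-3)·ω_8^5 + (-1)·ω_8^10 + (2)·ω_8^15 + (0)·ω_8^20 + (-2)·ω_8^25 + (-3)·ω_8^30 + (0)·ω_8^35

X[5] = 1.1213-1.2929i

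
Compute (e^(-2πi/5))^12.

Since ω_5^5 = 1, powers reduce modulo 5.
12 mod 5 = 2
So ω_5^12 = ω_5^2 = e^(-2πi·2/5)

ω_5^12 = ω_5^2 = -0.8090-0.5878i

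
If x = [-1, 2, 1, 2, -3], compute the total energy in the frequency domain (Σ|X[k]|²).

Parseval: Σ|x[n]|² = (1/N)Σ|X[k]|², so Σ|X[k]|² = N·Σ|x[n]|² = 5·19.0000

Σ|X[k]|² = N·Σ|x[n]|² = 5·19.0000 = 95.0000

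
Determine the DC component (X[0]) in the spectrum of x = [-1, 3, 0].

X[0] = Σ(n=0 to 2) x[n] · ω_3^0 = Σ x[n]
= (-1) + (3) + (0)

X[0] = 2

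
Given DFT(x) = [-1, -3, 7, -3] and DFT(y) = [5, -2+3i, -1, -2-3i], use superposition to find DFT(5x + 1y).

By linearity: DFT(5x + 1y) = 5·DFT(x) + 1·DFT(y)
= 5·[-1, -3, 7, -3] + 1·[5, -2+3i, -1, -2-3i]

Computing element-wise:
Z[0] = 5·(-1) + 1·(5) = 0
Z[1] = 5·(-3) + 1·(-2+3i) = -17+3i
Z[2] = 5·(7) + 1·(-1) = 34
Z[3] = 5·(-3) + 1·(-2-3i) = -17-3i

DFT(5x + 1y) = 5·X + 1·Y = [0, -17+3i, 34, -17-3i]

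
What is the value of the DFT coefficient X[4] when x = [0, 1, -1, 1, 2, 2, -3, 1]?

X[4] = Σ(n=0 to 7) x[n] · ω_8^(4n) where ω_8 = e^(-2πi/8)
= (0)·ω_8^0 + (1)·ω_8^4 + (-1)·ω_8^8 + (1)·ω_8^12 + (2)·ω_8^16 + (2)·ω_8^20 + (-3)·ω_8^24 + (1)·ω_8^28

X[4] = -7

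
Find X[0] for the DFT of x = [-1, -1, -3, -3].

X[0] = Σ(n=0 to 3) x[n] · ω_4^0 = Σ x[n]
= (-1) + (-1) + (-3) + (-3)

X[0] = -8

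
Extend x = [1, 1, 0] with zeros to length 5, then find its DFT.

Original 3-point DFT: [2, 0.5000-0.8660i, 0.5000+0.8660i]
Zero-padded 5-point DFT provides frequency interpolation.

DFT_5([x, 0, ...]) = [2, 1.3090-0.9511i, 0.1910-0.5878i, 0.1910+0.5878i, 1.3090+0.9511i]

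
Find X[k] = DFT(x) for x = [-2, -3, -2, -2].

X[k] = Σ(n=0 to 3) x[n] · ω_4^(nk)
where ω_4 = e^(-2πi/4)

Computing each X[k]:
X[0] = -9
X[1] = 1i
X[2] = 1
X[3] = -1i

X = [-9, 1i, 1, -1i]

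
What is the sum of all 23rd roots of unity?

Sum of all nth roots of unity equals 0 for n > 1 (geometric series with r ≠ 1).

0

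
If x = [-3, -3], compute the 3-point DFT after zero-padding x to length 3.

Original 2-point DFT: [-6, 0]
Zero-padded 3-point DFT provides frequency interpolation.

DFT_3([x, 0, ...]) = [-6, -1.5000+2.5981i, -1.5000-2.5981i]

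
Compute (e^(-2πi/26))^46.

Since ω_26^26 = 1, powers reduce modulo 26.
46 mod 26 = 20
So ω_26^46 = ω_26^20 = e^(-2πi·20/26)

ω_26^46 = ω_26^20 = 0.1205+0.9927i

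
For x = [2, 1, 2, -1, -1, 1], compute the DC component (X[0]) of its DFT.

X[0] = Σ(n=0 to 5) x[n] · ω_6^0 = Σ x[n]
= (2) + (1) + (2) + (-1) + (-1) + (1)

X[0] = 4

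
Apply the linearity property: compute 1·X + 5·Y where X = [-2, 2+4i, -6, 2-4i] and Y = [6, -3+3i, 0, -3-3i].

By linearity: DFT(1x + 5y) = 1·DFT(x) + 5·DFT(y)
= 1·[-2, 2+4i, -6, 2-4i] + 5·[6, -3+3i, 0, -3-3i]

Computing element-wise:
Z[0] = 1·(-2) + 5·(6) = 28
Z[1] = 1·(2+4i) + 5·(-3+3i) = -13+19i
Z[2] = 1·(-6) + 5·(0) = -6
Z[3] = 1·(2-4i) + 5·(-3-3i) = -13-19i

DFT(1x + 5y) = 1·X + 5·Y = [28, -13+19i, -6, -13-19i]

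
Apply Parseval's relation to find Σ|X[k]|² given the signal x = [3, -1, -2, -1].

Parseval: Σ|x[n]|² = (1/N)Σ|X[k]|², so Σ|X[k]|² = N·Σ|x[n]|² = 4·15.0000

Σ|X[k]|² = N·Σ|x[n]|² = 4·15.0000 = 60.0000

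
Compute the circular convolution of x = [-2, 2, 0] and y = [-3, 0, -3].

(x ⊛ y)[n] = Σ(m=0 to 2) x[m] · y[(n-m) mod 3]

Computing each output sample:
(x ⊛ y)[0] = 0
(x ⊛ y)[1] = -6
(x ⊛ y)[2] = 6

x ⊛ y = [0, -6, 6]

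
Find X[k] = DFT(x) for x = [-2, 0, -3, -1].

X[k] = Σ(n=0 to 3) x[n] · ω_4^(nk)
where ω_4 = e^(-2πi/4)

Computing each X[k]:
X[0] = -6
X[1] = 1-1i
X[2] = -4
X[3] = 1+1i

X = [-6, 1-1i, -4, 1+1i]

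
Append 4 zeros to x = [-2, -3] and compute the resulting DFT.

Original 2-point DFT: [-5, 1]
Zero-padded 6-point DFT provides frequency interpolation.

DFT_6([x, 0, ...]) = [-5, -3.5000+2.5981i, -0.5000+2.5981i, 1, -0.5000-2.5981i, -3.5000-2.5981i]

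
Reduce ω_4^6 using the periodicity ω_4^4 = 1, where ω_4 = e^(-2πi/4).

Since ω_4^4 = 1, powers reduce modulo 4.
6 mod 4 = 2
So ω_4^6 = ω_4^2 = e^(-2πi·2/4)

ω_4^6 = ω_4^2 = -1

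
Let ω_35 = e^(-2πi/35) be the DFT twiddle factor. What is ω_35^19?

ω_35^19 = e^(-2πi·19/35)
= cos(-2π·19/35) + i·sin(-2π·19/35)
= cos(-38π/35) + i·sin(-38π/35)

ω_35^19 = cos(-38π/35) + i·sin(-38π/35) = -0.9640+0.2660i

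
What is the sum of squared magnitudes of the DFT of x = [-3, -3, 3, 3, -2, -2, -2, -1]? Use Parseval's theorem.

Parseval: Σ|x[n]|² = (1/N)Σ|X[k]|², so Σ|X[k]|² = N·Σ|x[n]|² = 8·49.0000

Σ|X[k]|² = N·Σ|x[n]|² = 8·49.0000 = 392.0000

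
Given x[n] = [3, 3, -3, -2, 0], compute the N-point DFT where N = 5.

X[k] = Σ(n=0 to 4) x[n] · ω_5^(nk)
where ω_5 = e^(-2πi/5)

Computing each X[k]:
X[0] = 1
X[1] = 7.9721-2.2654i
X[2] = -0.9721-2.7144i
X[3] = -0.9721+2.7144i
X[4] = 7.9721+2.2654i

X = [1, 7.9721-2.2654i, -0.9721-2.7144i, -0.9721+2.7144i, 7.9721+2.2654i]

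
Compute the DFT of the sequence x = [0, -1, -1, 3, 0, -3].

X[k] = Σ(n=0 to 5) x[n] · ω_6^(nk)
where ω_6 = e^(-2πi/6)

Computing each X[k]:
X[0] = -2
X[1] = -4.5000-0.8660i
X[2] = 5.5000-2.5981i
X[3] = 0
X[4] = 5.5000+2.5981i
X[5] = -4.5000+0.8660i

X = [-2, -4.5000-0.8660i, 5.5000-2.5981i, 0, 5.5000+2.5981i, -4.5000+0.8660i]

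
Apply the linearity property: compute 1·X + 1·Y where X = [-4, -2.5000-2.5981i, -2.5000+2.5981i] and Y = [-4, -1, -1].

By linearity: DFT(1x + 1y) = 1·DFT(x) + 1·DFT(y)
= 1·[-4, -2.5000-2.5981i, -2.5000+2.5981i] + 1·[-4, -1, -1]

Computing element-wise:
Z[0] = 1·(-4) + 1·(-4) = -8
Z[1] = 1·(-2.5000-2.5981i) + 1·(-1) = -3.5000-2.5981i
Z[2] = 1·(-2.5000+2.5981i) + 1·(-1) = -3.5000+2.5981i

DFT(1x + 1y) = 1·X + 1·Y = [-8, -3.5000-2.5981i, -3.5000+2.5981i]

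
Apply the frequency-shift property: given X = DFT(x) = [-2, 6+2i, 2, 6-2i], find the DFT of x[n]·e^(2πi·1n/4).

Modulation property: DFT(ω_4^(-1n)·x[n]) = X[(k-1) mod 4], so circularly shift X by 1 positions.

X[k-1] = [6-2i, -2, 6+2i, 2]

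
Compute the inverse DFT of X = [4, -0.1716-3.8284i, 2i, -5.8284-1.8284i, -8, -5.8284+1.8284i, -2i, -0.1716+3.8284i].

x[n] = (1/8) Σ(k=0 to 7) X[k] · e^(2πikn/8)

Computing each x[n]:
x[0] = -2
x[1] = 3
x[2] = 0
x[3] = 2
x[4] = 1
x[5] = -1
x[6] = -1
x[7] = 2

x = [-2, 3, 0, 2, 1, -1, -1, 2]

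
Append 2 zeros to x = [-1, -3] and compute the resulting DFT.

Original 2-point DFT: [-4, 2]
Zero-padded 4-point DFT provides frequency interpolation.

DFT_4([x, 0, ...]) = [-4, -1+3i, 2, -1-3i]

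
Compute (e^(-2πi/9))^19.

Since ω_9^9 = 1, powers reduce modulo 9.
19 mod 9 = 1
So ω_9^19 = ω_9^1 = e^(-2πi·1/9)

ω_9^19 = ω_9^1 = 0.7660-0.6428i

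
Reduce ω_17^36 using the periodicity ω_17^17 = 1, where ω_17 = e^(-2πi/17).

Since ω_17^17 = 1, powers reduce modulo 17.
36 mod 17 = 2
So ω_17^36 = ω_17^2 = e^(-2πi·2/17)

ω_17^36 = ω_17^2 = 0.7390-0.6737i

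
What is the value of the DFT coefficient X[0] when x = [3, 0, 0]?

X[0] = Σ(n=0 to 2) x[n] · ω_3^0 = Σ x[n]
= (3) + (0) + (0)

X[0] = 3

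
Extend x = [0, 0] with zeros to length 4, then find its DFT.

Original 2-point DFT: [0, 0]
Zero-padded 4-point DFT provides frequency interpolation.

DFT_4([x, 0, ...]) = [0, 0, 0, 0]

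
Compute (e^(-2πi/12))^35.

Since ω_12^12 = 1, powers reduce modulo 12.
35 mod 12 = 11
So ω_12^35 = ω_12^11 = e^(-2πi·11/12)

ω_12^35 = ω_12^11 = 0.8660+0.5000i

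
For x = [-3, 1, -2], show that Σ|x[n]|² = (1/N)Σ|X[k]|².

Time domain:
Σ|x[n]|² = |-3|² + |1|² + |-2|² = 14.0000

Frequency domain:
(1/3)Σ|X[k]|² = (1/3)(|-4|² + |-2.5000-2.5981i|² + |-2.5000+2.5981i|²) = (1/3)·42.0000 = 14.0000

Both sides agree, confirming Parseval's theorem.

Σ|x[n]|² = (1/N)Σ|X[k]|² = 14.0000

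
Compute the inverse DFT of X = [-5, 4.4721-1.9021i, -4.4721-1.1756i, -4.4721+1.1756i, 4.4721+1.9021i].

x[n] = (1/5) Σ(k=0 to 4) X[k] · e^(2πikn/5)

Computing each x[n]:
x[0] = -1
x[1] = 2
x[2] = -3
x[3] = -3
x[4] = 0

x = [-1, 2, -3, -3, 0]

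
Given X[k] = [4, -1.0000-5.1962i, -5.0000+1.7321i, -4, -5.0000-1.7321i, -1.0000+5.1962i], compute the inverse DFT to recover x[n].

x[n] = (1/6) Σ(k=0 to 5) X[k] · e^(2πikn/6)

Computing each x[n]:
x[0] = -2
x[1] = 3
x[2] = 3
x[3] = 0
x[4] = -1
x[5] = 1

x = [-2, 3, 3, 0, -1, 1]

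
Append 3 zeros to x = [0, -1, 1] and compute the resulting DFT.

Original 3-point DFT: [0, 1.7321i, -1.7321i]
Zero-padded 6-point DFT provides frequency interpolation.

DFT_6([x, 0, ...]) = [0, -1, 1.7321i, 2, -1.7321i, -1]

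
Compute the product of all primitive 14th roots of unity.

The primitive 14th roots of unity are ω_14^k for k coprime to 14: k ∈ {1, 3, 5, 9, 11, 13}
Their product equals the constant term of the cyclotomic polynomial Φ_14(x) up to sign.
For n ≥ 3, the product of all primitive nth roots of unity is 1. (For n=1 it is 1; for n=2 it is -1.)

1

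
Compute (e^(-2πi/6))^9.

Since ω_6^6 = 1, powers reduce modulo 6.
9 mod 6 = 3
So ω_6^9 = ω_6^3 = e^(-2πi·3/6)

ω_6^9 = ω_6^3 = -1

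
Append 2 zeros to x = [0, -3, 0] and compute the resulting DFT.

Original 3-point DFT: [-3, 1.5000+2.5981i, 1.5000-2.5981i]
Zero-padded 5-point DFT provides frequency interpolation.

DFT_5([x, 0, ...]) = [-3, -0.9271+2.8532i, 2.4271+1.7634i, 2.4271-1.7634i, -0.9271-2.8532i]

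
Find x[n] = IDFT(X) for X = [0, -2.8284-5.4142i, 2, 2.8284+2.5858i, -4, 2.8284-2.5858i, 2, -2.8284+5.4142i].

x[n] = (1/8) Σ(k=0 to 7) X[k] · e^(2πikn/8)

Computing each x[n]:
x[0] = 0
x[1] = 0
x[2] = 1
x[3] = 2
x[4] = 0
x[5] = 1
x[6] = -3
x[7] = -1

x = [0, 0, 1, 2, 0, 1, -3, -1]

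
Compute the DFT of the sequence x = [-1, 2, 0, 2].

X[k] = Σ(n=0 to 3) x[n] · ω_4^(nk)
where ω_4 = e^(-2πi/4)

Computing each X[k]:
X[0] = 3
X[1] = -1
X[2] = -5
X[3] = -1

X = [3, -1, -5, -1]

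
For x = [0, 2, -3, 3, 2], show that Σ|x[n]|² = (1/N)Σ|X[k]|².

Time domain:
Σ|x[n]|² = |0|² + |2|² + |-3|² + |3|² + |2|² = 26.0000

Frequency domain:
(1/5)Σ|X[k]|² = (1/5)(|4|² + |1.2361+3.5267i|² + |-3.2361-5.7063i|² + |-3.2361+5.7063i|² + |1.2361-3.5267i|²) = (1/5)·130.0000 = 26.0000

Both sides agree, confirming Parseval's theorem.

Σ|x[n]|² = (1/N)Σ|X[k]|² = 26.0000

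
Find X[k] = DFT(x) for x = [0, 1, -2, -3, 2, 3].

X[k] = Σ(n=0 to 5) x[n] · ω_6^(nk)
where ω_6 = e^(-2πi/6)

Computing each X[k]:
X[0] = 1
X[1] = 5.0000+5.1962i
X[2] = -5.0000-1.7321i
X[3] = -1
X[4] = -5.0000+1.7321i
X[5] = 5.0000-5.1962i

X = [1, 5.0000+5.1962i, -5.0000-1.7321i, -1, -5.0000+1.7321i, 5.0000-5.1962i]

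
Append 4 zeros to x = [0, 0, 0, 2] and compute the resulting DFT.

Original 4-point DFT: [2, 2i, -2, -2i]
Zero-padded 8-point DFT provides frequency interpolation.

DFT_8([x, 0, ...]) = [2, -1.4142-1.4142i, 2i, 1.4142-1.4142i, -2, 1.4142+1.4142i, -2i, -1.4142+1.4142i]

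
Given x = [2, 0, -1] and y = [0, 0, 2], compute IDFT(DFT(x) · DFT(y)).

(x ⊛ y)[n] = Σ(m=0 to 2) x[m] · y[(n-m) mod 3]

Computing each output sample:
(x ⊛ y)[0] = 0
(x ⊛ y)[1] = -2
(x ⊛ y)[2] = 4

x ⊛ y = [0, -2, 4]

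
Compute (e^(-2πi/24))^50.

Since ω_24^24 = 1, powers reduce modulo 24.
50 mod 24 = 2
So ω_24^50 = ω_24^2 = e^(-2πi·2/24)

ω_24^50 = ω_24^2 = 0.8660-0.5000i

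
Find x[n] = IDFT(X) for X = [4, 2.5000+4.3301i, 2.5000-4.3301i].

x[n] = (1/3) Σ(k=0 to 2) X[k] · e^(2πikn/3)

Computing each x[n]:
x[0] = 3
x[1] = -2
x[2] = 3

x = [3, -2, 3]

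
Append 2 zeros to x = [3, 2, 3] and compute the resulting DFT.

Original 3-point DFT: [8, 0.5000+0.8660i, 0.5000-0.8660i]
Zero-padded 5-point DFT provides frequency interpolation.

DFT_5([x, 0, ...]) = [8, 1.1910-3.6655i, 2.3090+1.6776i, 2.3090-1.6776i, 1.1910+3.6655i]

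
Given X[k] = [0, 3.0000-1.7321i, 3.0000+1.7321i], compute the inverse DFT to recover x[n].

x[n] = (1/3) Σ(k=0 to 2) X[k] · e^(2πikn/3)

Computing each x[n]:
x[0] = 2
x[1] = 0
x[2] = -2

x = [2, 0, -2]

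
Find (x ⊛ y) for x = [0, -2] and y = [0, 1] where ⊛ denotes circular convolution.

(x ⊛ y)[n] = Σ(m=0 to 1) x[m] · y[(n-m) mod 2]

Computing each output sample:
(x ⊛ y)[0] = -2
(x ⊛ y)[1] = 0

x ⊛ y = [-2, 0]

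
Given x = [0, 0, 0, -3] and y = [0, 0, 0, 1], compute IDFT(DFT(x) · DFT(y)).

(x ⊛ y)[n] = Σ(m=0 to 3) x[m] · y[(n-m) mod 4]

Computing each output sample:
(x ⊛ y)[0] = 0
(x ⊛ y)[1] = 0
(x ⊛ y)[2] = -3
(x ⊛ y)[3] = 0

x ⊛ y = [0, 0, -3, 0]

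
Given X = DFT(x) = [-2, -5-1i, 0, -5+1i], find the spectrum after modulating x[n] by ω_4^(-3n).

Modulation property: DFT(ω_4^(-3n)·x[n]) = X[(k-3) mod 4], so circularly shift X by 3 positions.

X[k-3] = [-5-1i, 0, -5+1i, -2]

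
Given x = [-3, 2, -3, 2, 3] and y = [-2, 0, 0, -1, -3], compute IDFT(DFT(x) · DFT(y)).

(x ⊛ y)[n] = Σ(m=0 to 4) x[m] · y[(n-m) mod 5]

Computing each output sample:
(x ⊛ y)[0] = 3
(x ⊛ y)[1] = 3
(x ⊛ y)[2] = -3
(x ⊛ y)[3] = -10
(x ⊛ y)[4] = 1

x ⊛ y = [3, 3, -3, -10, 1]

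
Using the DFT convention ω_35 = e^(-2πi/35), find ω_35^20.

ω_35^20 = e^(-2πi·20/35)
= cos(-2π·20/35) + i·sin(-2π·20/35)
= cos(-40π/35) + i·sin(-40π/35)

ω_35^20 = cos(-40π/35) + i·sin(-40π/35) = -0.9010+0.4339i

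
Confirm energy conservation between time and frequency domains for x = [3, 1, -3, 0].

Time domain:
Σ|x[n]|² = |3|² + |1|² + |-3|² + |0|² = 19.0000

Frequency domain:
(1/4)Σ|X[k]|² = (1/4)(|1|² + |6-1i|² + |-1|² + |6+1i|²) = (1/4)·76.0000 = 19.0000

Both sides agree, confirming Parseval's theorem.

Σ|x[n]|² = (1/N)Σ|X[k]|² = 19.0000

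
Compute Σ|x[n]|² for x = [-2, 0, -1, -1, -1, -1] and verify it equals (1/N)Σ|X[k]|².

Time domain:
Σ|x[n]|² = |-2|² + |0|² + |-1|² + |-1|² + |-1|² + |-1|² = 8.0000

Frequency domain:
(1/6)Σ|X[k]|² = (1/6)(|-6|² + |-0.5000-0.8660i|² + |-1.5000-0.8660i|² + |-2|² + |-1.5000+0.8660i|² + |-0.5000+0.8660i|²) = (1/6)·48.0000 = 8.0000

Both sides agree, confirming Parseval's theorem.

Σ|x[n]|² = (1/N)Σ|X[k]|² = 8.0000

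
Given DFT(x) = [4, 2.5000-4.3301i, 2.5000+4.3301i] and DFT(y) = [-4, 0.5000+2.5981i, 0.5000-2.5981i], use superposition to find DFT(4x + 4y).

By linearity: DFT(4x + 4y) = 4·DFT(x) + 4·DFT(y)
= 4·[4, 2.5000-4.3301i, 2.5000+4.3301i] + 4·[-4, 0.5000+2.5981i, 0.5000-2.5981i]

Computing element-wise:
Z[0] = 4·(4) + 4·(-4) = 0
Z[1] = 4·(2.5000-4.3301i) + 4·(0.5000+2.5981i) = 12.0000-6.9280i
Z[2] = 4·(2.5000+4.3301i) + 4·(0.5000-2.5981i) = 12.0000+6.9280i

DFT(4x + 4y) = 4·X + 4·Y = [0, 12.0000-6.9280i, 12.0000+6.9280i]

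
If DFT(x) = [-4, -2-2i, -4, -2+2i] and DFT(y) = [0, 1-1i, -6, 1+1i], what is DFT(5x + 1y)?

By linearity: DFT(5x + 1y) = 5·DFT(x) + 1·DFT(y)
= 5·[-4, -2-2i, -4, -2+2i] + 1·[0, 1-1i, -6, 1+1i]

Computing element-wise:
Z[0] = 5·(-4) + 1·(0) = -20
Z[1] = 5·(-2-2i) + 1·(1-1i) = -9-11i
Z[2] = 5·(-4) + 1·(-6) = -26
Z[3] = 5·(-2+2i) + 1·(1+1i) = -9+11i

DFT(5x + 1y) = 5·X + 1·Y = [-20, -9-11i, -26, -9+11i]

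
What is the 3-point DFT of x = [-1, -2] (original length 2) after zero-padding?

Original 2-point DFT: [-3, 1]
Zero-padded 3-point DFT provides frequency interpolation.

DFT_3([x, 0, ...]) = [-3, 1.7321i, -1.7321i]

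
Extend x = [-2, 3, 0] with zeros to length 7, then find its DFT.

Original 3-point DFT: [1, -3.5000-2.5981i, -3.5000+2.5981i]
Zero-padded 7-point DFT provides frequency interpolation.

DFT_7([x, 0, ...]) = [1, -0.1295-2.3455i, -2.6676-2.9248i, -4.7029-1.3017i, -4.7029+1.3017i, -2.6676+2.9248i, -0.1295+2.3455i]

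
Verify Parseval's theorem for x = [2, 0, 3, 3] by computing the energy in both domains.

Time domain:
Σ|x[n]|² = |2|² + |0|² + |3|² + |3|² = 22.0000

Frequency domain:
(1/4)Σ|X[k]|² = (1/4)(|8|² + |-1+3i|² + |2|² + |-1-3i|²) = (1/4)·88.0000 = 22.0000

Both sides agree, confirming Parseval's theorem.

Σ|x[n]|² = (1/N)Σ|X[k]|² = 22.0000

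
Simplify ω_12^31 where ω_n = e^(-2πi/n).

Since ω_12^12 = 1, powers reduce modulo 12.
31 mod 12 = 7
So ω_12^31 = ω_12^7 = e^(-2πi·7/12)

ω_12^31 = ω_12^7 = -0.8660+0.5000i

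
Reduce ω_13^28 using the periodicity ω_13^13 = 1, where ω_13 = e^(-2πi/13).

Since ω_13^13 = 1, powers reduce modulo 13.
28 mod 13 = 2
So ω_13^28 = ω_13^2 = e^(-2πi·2/13)

ω_13^28 = ω_13^2 = 0.5681-0.8230i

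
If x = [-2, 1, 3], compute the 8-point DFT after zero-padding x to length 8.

Original 3-point DFT: [2, -4.0000+1.7321i, -4.0000-1.7321i]
Zero-padded 8-point DFT provides frequency interpolation.

DFT_8([x, 0, ...]) = [2, -1.2929-3.7071i, -5-1i, -2.7071+2.2929i, 0, -2.7071-2.2929i, -5+1i, -1.2929+3.7071i]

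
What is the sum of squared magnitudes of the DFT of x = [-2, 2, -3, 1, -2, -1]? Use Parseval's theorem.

Parseval: Σ|x[n]|² = (1/N)Σ|X[k]|², so Σ|X[k]|² = N·Σ|x[n]|² = 6·23.0000

Σ|X[k]|² = N·Σ|x[n]|² = 6·23.0000 = 138.0000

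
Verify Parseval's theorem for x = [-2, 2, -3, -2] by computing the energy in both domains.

Time domain:
Σ|x[n]|² = |-2|² + |2|² + |-3|² + |-2|² = 21.0000

Frequency domain:
(1/4)Σ|X[k]|² = (1/4)(|-5|² + |1-4i|² + |-5|² + |1+4i|²) = (1/4)·84.0000 = 21.0000

Both sides agree, confirming Parseval's theorem.

Σ|x[n]|² = (1/N)Σ|X[k]|² = 21.0000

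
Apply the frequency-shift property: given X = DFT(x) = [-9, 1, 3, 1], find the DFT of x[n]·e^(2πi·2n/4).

Modulation property: DFT(ω_4^(-2n)·x[n]) = X[(k-2) mod 4], so circularly shift X by 2 positions.

X[k-2] = [3, 1, -9, 1]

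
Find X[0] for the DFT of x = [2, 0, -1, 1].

X[0] = Σ(n=0 to 3) x[n] · ω_4^0 = Σ x[n]
= (2) + (0) + (-1) + (1)

X[0] = 2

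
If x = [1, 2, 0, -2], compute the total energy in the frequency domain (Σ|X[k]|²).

Parseval: Σ|x[n]|² = (1/N)Σ|X[k]|², so Σ|X[k]|² = N·Σ|x[n]|² = 4·9.0000

Σ|X[k]|² = N·Σ|x[n]|² = 4·9.0000 = 36.0000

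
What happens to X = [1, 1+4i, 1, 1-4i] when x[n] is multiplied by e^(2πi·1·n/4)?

Modulation property: DFT(ω_4^(-1n)·x[n]) = X[(k-1) mod 4], so circularly shift X by 1 positions.

X[k-1] = [1-4i, 1, 1+4i, 1]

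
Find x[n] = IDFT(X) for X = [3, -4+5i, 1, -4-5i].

x[n] = (1/4) Σ(k=0 to 3) X[k] · e^(2πikn/4)

Computing each x[n]:
x[0] = -1
x[1] = -2
x[2] = 3
x[3] = 3

x = [-1, -2, 3, 3]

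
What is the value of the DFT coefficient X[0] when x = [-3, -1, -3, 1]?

X[0] = Σ(n=0 to 3) x[n] · ω_4^0 = Σ x[n]
= (-3) + (-1) + (-3) + (1)

X[0] = -6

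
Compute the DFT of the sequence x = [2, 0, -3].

X[k] = Σ(n=0 to 2) x[n] · ω_3^(nk)
where ω_3 = e^(-2πi/3)

Computing each X[k]:
X[0] = -1
X[1] = 3.5000-2.5981i
X[2] = 3.5000+2.5981i

X = [-1, 3.5000-2.5981i, 3.5000+2.5981i]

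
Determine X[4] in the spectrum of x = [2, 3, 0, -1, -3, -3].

X[4] = Σ(n=0 to 5) x[n] · ω_6^(4n) where ω_6 = e^(-2πi/6)
= (2)·ω_6^0 + (3)·ω_6^4 + (0)·ω_6^8 + (-1)·ω_6^12 + (-3)·ω_6^16 + (-3)·ω_6^20

X[4] = 2.5000+2.5981i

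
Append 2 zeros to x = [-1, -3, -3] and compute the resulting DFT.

Original 3-point DFT: [-7, 2, 2]
Zero-padded 5-point DFT provides frequency interpolation.

DFT_5([x, 0, ...]) = [-7, 0.5000+4.6165i, 0.5000-1.0898i, 0.5000+1.0898i, 0.5000-4.6165i]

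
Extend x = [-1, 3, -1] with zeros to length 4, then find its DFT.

Original 3-point DFT: [1, -2.0000-3.4641i, -2.0000+3.4641i]
Zero-padded 4-point DFT provides frequency interpolation.

DFT_4([x, 0, ...]) = [1, -3i, -5, 3i]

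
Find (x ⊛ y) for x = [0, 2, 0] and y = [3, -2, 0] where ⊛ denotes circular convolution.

(x ⊛ y)[n] = Σ(m=0 to 2) x[m] · y[(n-m) mod 3]

Computing each output sample:
(x ⊛ y)[0] = 0
(x ⊛ y)[1] = 6
(x ⊛ y)[2] = -4

x ⊛ y = [0, 6, -4]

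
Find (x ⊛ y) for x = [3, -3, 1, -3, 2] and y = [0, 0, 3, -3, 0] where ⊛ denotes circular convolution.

(x ⊛ y)[n] = Σ(m=0 to 4) x[m] · y[(n-m) mod 5]

Computing each output sample:
(x ⊛ y)[0] = -12
(x ⊛ y)[1] = 15
(x ⊛ y)[2] = 3
(x ⊛ y)[3] = -18
(x ⊛ y)[4] = 12

x ⊛ y = [-12, 15, 3, -18, 12]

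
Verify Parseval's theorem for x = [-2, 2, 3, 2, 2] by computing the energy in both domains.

Time domain:
Σ|x[n]|² = |-2|² + |2|² + |3|² + |2|² + |2|² = 25.0000

Frequency domain:
(1/5)Σ|X[k]|² = (1/5)(|7|² + |-4.8090-0.5878i|² + |-3.6910+0.9511i|² + |-3.6910-0.9511i|² + |-4.8090+0.5878i|²) = (1/5)·125.0000 = 25.0000

Both sides agree, confirming Parseval's theorem.

Σ|x[n]|² = (1/N)Σ|X[k]|² = 25.0000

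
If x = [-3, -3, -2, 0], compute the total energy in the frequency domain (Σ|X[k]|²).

Parseval: Σ|x[n]|² = (1/N)Σ|X[k]|², so Σ|X[k]|² = N·Σ|x[n]|² = 4·22.0000

Σ|X[k]|² = N·Σ|x[n]|² = 4·22.0000 = 88.0000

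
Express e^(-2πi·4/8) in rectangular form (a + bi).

ω_8^4 = e^(-2πi·4/8)
= cos(-2π·4/8) + i·sin(-2π·4/8)
= cos(-8π/8) + i·sin(-8π/8)

ω_8^4 = cos(-8π/8) + i·sin(-8π/8) = -1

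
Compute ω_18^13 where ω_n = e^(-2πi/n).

ω_18^13 = e^(-2πi·13/18)
= cos(-2π·13/18) + i·sin(-2π·13/18)
= cos(-26π/18) + i·sin(-26π/18)

ω_18^13 = cos(-26π/18) + i·sin(-26π/18) = -0.1736+0.9848i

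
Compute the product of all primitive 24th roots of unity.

The primitive 24th roots of unity are ω_24^k for k coprime to 24: k ∈ {1, 5, 7, 11, 13, 17, 19, 23}
Their product equals the constant term of the cyclotomic polynomial Φ_24(x) up to sign.
For n ≥ 3, the product of all primitive nth roots of unity is 1. (For n=1 it is 1; for n=2 it is -1.)

1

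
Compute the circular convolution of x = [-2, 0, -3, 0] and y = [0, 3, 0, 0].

(x ⊛ y)[n] = Σ(m=0 to 3) x[m] · y[(n-m) mod 4]

Computing each output sample:
(x ⊛ y)[0] = 0
(x ⊛ y)[1] = -6
(x ⊛ y)[2] = 0
(x ⊛ y)[3] = -9

x ⊛ y = [0, -6, 0, -9]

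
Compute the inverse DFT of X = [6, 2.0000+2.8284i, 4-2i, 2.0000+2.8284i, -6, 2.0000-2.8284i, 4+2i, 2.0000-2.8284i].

x[n] = (1/8) Σ(k=0 to 7) X[k] · e^(2πikn/8)

Computing each x[n]:
x[0] = 2
x[1] = 1
x[2] = -1
x[3] = 0
x[4] = 0
x[5] = 3
x[6] = -1
x[7] = 2

x = [2, 1, -1, 0, 0, 3, -1, 2]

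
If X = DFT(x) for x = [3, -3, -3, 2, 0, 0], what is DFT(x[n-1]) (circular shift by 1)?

Time shift by 1: X_shifted[k] = ω_6^(1k) · X[k]
Shifted x = [0, 3, -3, -3, 2, 0]

DFT(x[n-1]) = [-1, 5.0000+1.7321i, -4.0000-6.9282i, -1, -4.0000+6.9282i, 5.0000-1.7321i]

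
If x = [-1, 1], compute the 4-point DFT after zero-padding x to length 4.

Original 2-point DFT: [0, -2]
Zero-padded 4-point DFT provides frequency interpolation.

DFT_4([x, 0, ...]) = [0, -1-1i, -2, -1+1i]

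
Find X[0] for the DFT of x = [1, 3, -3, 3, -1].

X[0] = Σ(n=0 to 4) x[n] · ω_5^0 = Σ x[n]
= (1) + (3) + (-3) + (3) + (-1)

X[0] = 3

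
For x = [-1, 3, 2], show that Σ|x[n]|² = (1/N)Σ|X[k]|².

Time domain:
Σ|x[n]|² = |-1|² + |3|² + |2|² = 14.0000

Frequency domain:
(1/3)Σ|X[k]|² = (1/3)(|4|² + |-3.5000-0.8660i|² + |-3.5000+0.8660i|²) = (1/3)·42.0000 = 14.0000

Both sides agree, confirming Parseval's theorem.

Σ|x[n]|² = (1/N)Σ|X[k]|² = 14.0000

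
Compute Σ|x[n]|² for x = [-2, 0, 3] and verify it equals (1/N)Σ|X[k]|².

Time domain:
Σ|x[n]|² = |-2|² + |0|² + |3|² = 13.0000

Frequency domain:
(1/3)Σ|X[k]|² = (1/3)(|1|² + |-3.5000+2.5981i|² + |-3.5000-2.5981i|²) = (1/3)·39.0000 = 13.0000

Both sides agree, confirming Parseval's theorem.

Σ|x[n]|² = (1/N)Σ|X[k]|² = 13.0000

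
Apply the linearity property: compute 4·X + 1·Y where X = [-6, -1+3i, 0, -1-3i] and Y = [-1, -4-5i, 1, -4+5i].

By linearity: DFT(4x + 1y) = 4·DFT(x) + 1·DFT(y)
= 4·[-6, -1+3i, 0, -1-3i] + 1·[-1, -4-5i, 1, -4+5i]

Computing element-wise:
Z[0] = 4·(-6) + 1·(-1) = -25
Z[1] = 4·(-1+3i) + 1·(-4-5i) = -8+7i
Z[2] = 4·(0) + 1·(1) = 1
Z[3] = 4·(-1-3i) + 1·(-4+5i) = -8-7i

DFT(4x + 1y) = 4·X + 1·Y = [-25, -8+7i, 1, -8-7i]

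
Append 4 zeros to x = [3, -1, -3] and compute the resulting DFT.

Original 3-point DFT: [-1, 5.0000-1.7321i, 5.0000+1.7321i]
Zero-padded 7-point DFT provides frequency interpolation.

DFT_7([x, 0, ...]) = [-1, 3.0441+3.7066i, 5.9254-0.3267i, 2.0305-1.9116i, 2.0305+1.9116i, 5.9254+0.3267i, 3.0441-3.7066i]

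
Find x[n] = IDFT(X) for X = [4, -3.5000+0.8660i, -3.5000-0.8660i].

x[n] = (1/3) Σ(k=0 to 2) X[k] · e^(2πikn/3)

Computing each x[n]:
x[0] = -1
x[1] = 2
x[2] = 3

x = [-1, 2, 3]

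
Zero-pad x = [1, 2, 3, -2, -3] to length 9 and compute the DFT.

Original 5-point DFT: [1, -0.1180-7.6942i, 2.1180+1.8164i, 2.1180-1.8164i, -0.1180+7.6942i]
Zero-padded 9-point DFT provides frequency interpolation.

DFT_9([x, 0, ...]) = [1, 6.8721-1.4819i, -2.7699-6.6561i, -2.0000+3.4641i, 1.8978+0.0220i, 1.8978-0.0220i, -2.0000-3.4641i, -2.7699+6.6561i, 6.8721+1.4819i]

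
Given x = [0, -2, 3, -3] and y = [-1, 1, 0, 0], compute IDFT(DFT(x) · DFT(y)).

(x ⊛ y)[n] = Σ(m=0 to 3) x[m] · y[(n-m) mod 4]

Computing each output sample:
(x ⊛ y)[0] = -3
(x ⊛ y)[1] = 2
(x ⊛ y)[2] = -5
(x ⊛ y)[3] = 6

x ⊛ y = [-3, 2, -5, 6]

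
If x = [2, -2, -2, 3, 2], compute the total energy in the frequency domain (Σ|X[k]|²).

Parseval: Σ|x[n]|² = (1/N)Σ|X[k]|², so Σ|X[k]|² = N·Σ|x[n]|² = 5·25.0000

Σ|X[k]|² = N·Σ|x[n]|² = 5·25.0000 = 125.0000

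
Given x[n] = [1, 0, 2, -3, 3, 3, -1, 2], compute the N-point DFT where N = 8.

X[k] = Σ(n=0 to 7) x[n] · ω_8^(nk)
where ω_8 = e^(-2πi/8)

Computing each X[k]:
X[0] = 7
X[1] = -0.5858+2.6569i
X[2] = 3-4i
X[3] = -3.4142+8.6569i
X[4] = 3
X[5] = -3.4142-8.6569i
X[6] = 3+4i
X[7] = -0.5858-2.6569i

X = [7, -0.5858+2.6569i, 3-4i, -3.4142+8.6569i, 3, -3.4142-8.6569i, 3+4i, -0.5858-2.6569i]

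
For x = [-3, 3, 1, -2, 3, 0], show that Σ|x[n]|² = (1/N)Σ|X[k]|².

Time domain:
Σ|x[n]|² = |-3|² + |3|² + |1|² + |-2|² + |3|² + |0|² = 32.0000

Frequency domain:
(1/6)Σ|X[k]|² = (1/6)(|2|² + |-1.5000-0.8660i|² + |-8.5000-4.3301i|² + |0|² + |-8.5000+4.3301i|² + |-1.5000+0.8660i|²) = (1/6)·192.0000 = 32.0000

Both sides agree, confirming Parseval's theorem.

Σ|x[n]|² = (1/N)Σ|X[k]|² = 32.0000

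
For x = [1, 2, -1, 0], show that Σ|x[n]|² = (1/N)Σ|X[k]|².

Time domain:
Σ|x[n]|² = |1|² + |2|² + |-1|² + |0|² = 6.0000

Frequency domain:
(1/4)Σ|X[k]|² = (1/4)(|2|² + |2-2i|² + |-2|² + |2+2i|²) = (1/4)·24.0000 = 6.0000

Both sides agree, confirming Parseval's theorem.

Σ|x[n]|² = (1/N)Σ|X[k]|² = 6.0000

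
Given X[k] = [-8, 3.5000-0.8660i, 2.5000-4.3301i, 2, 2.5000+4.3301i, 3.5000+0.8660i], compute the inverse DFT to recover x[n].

x[n] = (1/6) Σ(k=0 to 5) X[k] · e^(2πikn/6)

Computing each x[n]:
x[0] = 1
x[1] = 0
x[2] = -3
x[3] = -2
x[4] = -1
x[5] = -3

x = [1, 0, -3, -2, -1, -3]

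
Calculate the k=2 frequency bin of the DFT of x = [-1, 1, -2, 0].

X[2] = Σ(n=0 to 3) x[n] · ω_4^(2n) where ω_4 = e^(-2πi/4)
= (-1)·ω_4^0 + (1)·ω_4^2 + (-2)·ω_4^4 + (0)·ω_4^6

X[2] = -4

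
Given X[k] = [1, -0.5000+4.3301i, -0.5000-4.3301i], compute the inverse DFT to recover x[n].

x[n] = (1/3) Σ(k=0 to 2) X[k] · e^(2πikn/3)

Computing each x[n]:
x[0] = 0
x[1] = -2
x[2] = 3

x = [0, -2, 3]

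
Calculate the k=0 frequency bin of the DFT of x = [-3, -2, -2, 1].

X[0] = Σ(n=0 to 3) x[n] · ω_4^0 = Σ x[n]
= (-3) + (-2) + (-2) + (1)

X[0] = -6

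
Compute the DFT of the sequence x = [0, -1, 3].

X[k] = Σ(n=0 to 2) x[n] · ω_3^(nk)
where ω_3 = e^(-2πi/3)

Computing each X[k]:
X[0] = 2
X[1] = -1.0000+3.4641i
X[2] = -1.0000-3.4641i

X = [2, -1.0000+3.4641i, -1.0000-3.4641i]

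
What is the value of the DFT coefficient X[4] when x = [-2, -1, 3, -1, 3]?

X[4] = Σ(n=0 to 4) x[n] · ω_5^(4n) where ω_5 = e^(-2πi/5)
= (-2)·ω_5^0 + (-1)·ω_5^4 + (3)·ω_5^8 + (-1)·ω_5^12 + (3)·ω_5^16

X[4] = -3.0000-1.4531i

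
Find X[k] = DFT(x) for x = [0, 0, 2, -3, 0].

X[k] = Σ(n=0 to 4) x[n] · ω_5^(nk)
where ω_5 = e^(-2πi/5)

Computing each X[k]:
X[0] = -1
X[1] = 0.8090-2.9389i
X[2] = -0.3090+4.7553i
X[3] = -0.3090-4.7553i
X[4] = 0.8090+2.9389i

X = [-1, 0.8090-2.9389i, -0.3090+4.7553i, -0.3090-4.7553i, 0.8090+2.9389i]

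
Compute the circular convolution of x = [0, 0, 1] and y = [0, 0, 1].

(x ⊛ y)[n] = Σ(m=0 to 2) x[m] · y[(n-m) mod 3]

Computing each output sample:
(x ⊛ y)[0] = 0
(x ⊛ y)[1] = 1
(x ⊛ y)[2] = 0

x ⊛ y = [0, 1, 0]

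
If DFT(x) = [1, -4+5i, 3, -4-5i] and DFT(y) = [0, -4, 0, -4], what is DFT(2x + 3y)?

By linearity: DFT(2x + 3y) = 2·DFT(x) + 3·DFT(y)
= 2·[1, -4+5i, 3, -4-5i] + 3·[0, -4, 0, -4]

Computing element-wise:
Z[0] = 2·(1) + 3·(0) = 2
Z[1] = 2·(-4+5i) + 3·(-4) = -20+10i
Z[2] = 2·(3) + 3·(0) = 6
Z[3] = 2·(-4-5i) + 3·(-4) = -20-10i

DFT(2x + 3y) = 2·X + 3·Y = [2, -20+10i, 6, -20-10i]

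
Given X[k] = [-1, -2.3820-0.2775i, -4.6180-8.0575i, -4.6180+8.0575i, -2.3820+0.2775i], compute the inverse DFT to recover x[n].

x[n] = (1/5) Σ(k=0 to 4) X[k] · e^(2πikn/5)

Computing each x[n]:
x[0] = -3
x[1] = 3
x[2] = -3
x[3] = 3
x[4] = -1

x = [-3, 3, -3, 3, -1]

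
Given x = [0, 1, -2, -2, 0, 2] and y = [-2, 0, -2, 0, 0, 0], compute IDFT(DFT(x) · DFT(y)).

(x ⊛ y)[n] = Σ(m=0 to 5) x[m] · y[(n-m) mod 6]

Computing each output sample:
(x ⊛ y)[0] = 0
(x ⊛ y)[1] = -6
(x ⊛ y)[2] = 4
(x ⊛ y)[3] = 2
(x ⊛ y)[4] = 4
(x ⊛ y)[5] = 0

x ⊛ y = [0, -6, 4, 2, 4, 0]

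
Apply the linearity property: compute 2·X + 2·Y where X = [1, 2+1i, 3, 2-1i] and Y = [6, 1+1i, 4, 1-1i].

By linearity: DFT(2x + 2y) = 2·DFT(x) + 2·DFT(y)
= 2·[1, 2+1i, 3, 2-1i] + 2·[6, 1+1i, 4, 1-1i]

Computing element-wise:
Z[0] = 2·(1) + 2·(6) = 14
Z[1] = 2·(2+1i) + 2·(1+1i) = 6+4i
Z[2] = 2·(3) + 2·(4) = 14
Z[3] = 2·(2-1i) + 2·(1-1i) = 6-4i

DFT(2x + 2y) = 2·X + 2·Y = [14, 6+4i, 14, 6-4i]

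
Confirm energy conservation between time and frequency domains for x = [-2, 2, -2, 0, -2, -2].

Time domain:
Σ|x[n]|² = |-2|² + |2|² + |-2|² + |0|² + |-2|² + |-2|² = 20.0000

Frequency domain:
(1/6)Σ|X[k]|² = (1/6)(|-6|² + |-3.4641i|² + |-3.4641i|² + |-6|² + |3.4641i|² + |3.4641i|²) = (1/6)·120.0000 = 20.0000

Both sides agree, confirming Parseval's theorem.

Σ|x[n]|² = (1/N)Σ|X[k]|² = 20.0000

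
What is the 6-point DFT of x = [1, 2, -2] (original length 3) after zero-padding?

Original 3-point DFT: [1, 1.0000-3.4641i, 1.0000+3.4641i]
Zero-padded 6-point DFT provides frequency interpolation.

DFT_6([x, 0, ...]) = [1, 3, 1.0000-3.4641i, -3, 1.0000+3.4641i, 3]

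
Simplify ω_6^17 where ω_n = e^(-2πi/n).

Since ω_6^6 = 1, powers reduce modulo 6.
17 mod 6 = 5
So ω_6^17 = ω_6^5 = e^(-2πi·5/6)

ω_6^17 = ω_6^5 = 0.5000+0.8660i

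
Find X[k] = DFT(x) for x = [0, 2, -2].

X[k] = Σ(n=0 to 2) x[n] · ω_3^(nk)
where ω_3 = e^(-2πi/3)

Computing each X[k]:
X[0] = 0
X[1] = -3.4641i
X[2] = 3.4641i

X = [0, -3.4641i, 3.4641i]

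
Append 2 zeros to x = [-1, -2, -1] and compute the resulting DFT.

Original 3-point DFT: [-4, 0.5000+0.8660i, 0.5000-0.8660i]
Zero-padded 5-point DFT provides frequency interpolation.

DFT_5([x, 0, ...]) = [-4, -0.8090+2.4899i, 0.3090+0.2245i, 0.3090-0.2245i, -0.8090-2.4899i]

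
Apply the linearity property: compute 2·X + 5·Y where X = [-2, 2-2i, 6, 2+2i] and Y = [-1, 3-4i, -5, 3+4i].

By linearity: DFT(2x + 5y) = 2·DFT(x) + 5·DFT(y)
= 2·[-2, 2-2i, 6, 2+2i] + 5·[-1, 3-4i, -5, 3+4i]

Computing element-wise:
Z[0] = 2·(-2) + 5·(-1) = -9
Z[1] = 2·(2-2i) + 5·(3-4i) = 19-24i
Z[2] = 2·(6) + 5·(-5) = -13
Z[3] = 2·(2+2i) + 5·(3+4i) = 19+24i

DFT(2x + 5y) = 2·X + 5·Y = [-9, 19-24i, -13, 19+24i]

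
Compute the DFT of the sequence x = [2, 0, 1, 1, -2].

X[k] = Σ(n=0 to 4) x[n] · ω_5^(nk)
where ω_5 = e^(-2πi/5)

Computing each X[k]:
X[0] = 2
X[1] = -0.2361-1.9021i
X[2] = 4.2361-1.1756i
X[3] = 4.2361+1.1756i
X[4] = -0.2361+1.9021i

X = [2, -0.2361-1.9021i, 4.2361-1.1756i, 4.2361+1.1756i, -0.2361+1.9021i]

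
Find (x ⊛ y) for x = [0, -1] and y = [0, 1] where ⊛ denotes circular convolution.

(x ⊛ y)[n] = Σ(m=0 to 1) x[m] · y[(n-m) mod 2]

Computing each output sample:
(x ⊛ y)[0] = -1
(x ⊛ y)[1] = 0

x ⊛ y = [-1, 0]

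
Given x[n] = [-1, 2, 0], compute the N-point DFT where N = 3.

X[k] = Σ(n=0 to 2) x[n] · ω_3^(nk)
where ω_3 = e^(-2πi/3)

Computing each X[k]:
X[0] = 1
X[1] = -2.0000-1.7321i
X[2] = -2.0000+1.7321i

X = [1, -2.0000-1.7321i, -2.0000+1.7321i]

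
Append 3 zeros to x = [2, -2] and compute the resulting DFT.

Original 2-point DFT: [0, 4]
Zero-padded 5-point DFT provides frequency interpolation.

DFT_5([x, 0, ...]) = [0, 1.3820+1.9021i, 3.6180+1.1756i, 3.6180-1.1756i, 1.3820-1.9021i]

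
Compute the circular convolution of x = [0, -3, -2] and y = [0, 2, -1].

(x ⊛ y)[n] = Σ(m=0 to 2) x[m] · y[(n-m) mod 3]

Computing each output sample:
(x ⊛ y)[0] = -1
(x ⊛ y)[1] = 2
(x ⊛ y)[2] = -6

x ⊛ y = [-1, 2, -6]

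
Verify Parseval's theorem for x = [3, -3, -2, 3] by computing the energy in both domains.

Time domain:
Σ|x[n]|² = |3|² + |-3|² + |-2|² + |3|² = 31.0000

Frequency domain:
(1/4)Σ|X[k]|² = (1/4)(|1|² + |5+6i|² + |1|² + |5-6i|²) = (1/4)·124.0000 = 31.0000

Both sides agree, confirming Parseval's theorem.

Σ|x[n]|² = (1/N)Σ|X[k]|² = 31.0000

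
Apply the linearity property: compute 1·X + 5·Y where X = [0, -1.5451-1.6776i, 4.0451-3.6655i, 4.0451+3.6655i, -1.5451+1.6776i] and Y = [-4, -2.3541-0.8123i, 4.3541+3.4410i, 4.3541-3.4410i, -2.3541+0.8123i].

By linearity: DFT(1x + 5y) = 1·DFT(x) + 5·DFT(y)
= 1·[0, -1.5451-1.6776i, 4.0451-3.6655i, 4.0451+3.6655i, -1.5451+1.6776i] + 5·[-4, -2.3541-0.8123i, 4.3541+3.4410i, 4.3541-3.4410i, -2.3541+0.8123i]

Computing element-wise:
Z[0] = 1·(0) + 5·(-4) = -20
Z[1] = 1·(-1.5451-1.6776i) + 5·(-2.3541-0.8123i) = -13.3156-5.7391i
Z[2] = 1·(4.0451-3.6655i) + 5·(4.3541+3.4410i) = 25.8156+13.5395i
Z[3] = 1·(4.0451+3.6655i) + 5·(4.3541-3.4410i) = 25.8156-13.5395i
Z[4] = 1·(-1.5451+1.6776i) + 5·(-2.3541+0.8123i) = -13.3156+5.7391i

DFT(1x + 5y) = 1·X + 5·Y = [-20, -13.3156-5.7391i, 25.8156+13.5395i, 25.8156-13.5395i, -13.3156+5.7391i]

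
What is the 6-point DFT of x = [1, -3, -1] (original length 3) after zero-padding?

Original 3-point DFT: [-3, 3.0000+1.7321i, 3.0000-1.7321i]
Zero-padded 6-point DFT provides frequency interpolation.

DFT_6([x, 0, ...]) = [-3, 3.4641i, 3.0000+1.7321i, 3, 3.0000-1.7321i, -3.4641i]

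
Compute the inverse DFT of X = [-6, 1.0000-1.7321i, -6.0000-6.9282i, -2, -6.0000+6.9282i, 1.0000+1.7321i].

x[n] = (1/6) Σ(k=0 to 5) X[k] · e^(2πikn/6)

Computing each x[n]:
x[0] = -3
x[1] = 3
x[2] = -2
x[3] = -3
x[4] = 1
x[5] = -2

x = [-3, 3, -2, -3, 1, -2]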